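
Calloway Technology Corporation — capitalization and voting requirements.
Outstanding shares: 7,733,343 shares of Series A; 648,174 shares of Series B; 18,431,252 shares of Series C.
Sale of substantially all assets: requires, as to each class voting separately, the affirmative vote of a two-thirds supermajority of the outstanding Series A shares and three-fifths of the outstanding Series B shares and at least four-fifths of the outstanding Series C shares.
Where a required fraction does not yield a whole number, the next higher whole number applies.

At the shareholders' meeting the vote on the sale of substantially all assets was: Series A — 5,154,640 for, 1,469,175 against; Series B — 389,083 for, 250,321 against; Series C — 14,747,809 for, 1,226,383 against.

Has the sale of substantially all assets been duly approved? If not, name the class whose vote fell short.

Not approved — the Series A shares did not give the required vote.

Series A: 2/3 of 7733343 = 5155562; 5,155,562 required, 5,154,640 in favor — not approved.
Series B: 3/5 of 648174 = 388904.40, rounded up to 388905; 388,905 required, 389,083 in favor — approved.
Series C: 4/5 of 18431252 = 14745001.60, rounded up to 14745002; 14,745,002 required, 14,747,809 in favor — approved.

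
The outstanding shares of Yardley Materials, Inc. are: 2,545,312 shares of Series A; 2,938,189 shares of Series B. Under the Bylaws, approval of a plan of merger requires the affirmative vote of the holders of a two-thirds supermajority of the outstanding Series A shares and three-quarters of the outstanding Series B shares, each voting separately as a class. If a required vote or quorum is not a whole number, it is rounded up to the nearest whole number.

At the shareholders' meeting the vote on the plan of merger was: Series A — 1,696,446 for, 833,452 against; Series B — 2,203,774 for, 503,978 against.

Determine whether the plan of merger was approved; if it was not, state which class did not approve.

Not approved — the Series A shares did not give the required vote.

Series A: 2/3 of 2545312 = 1696874.67, rounded up to 1696875; 1,696,875 required, 1,696,446 in favor — not approved.
Series B: 3/4 of 2938189 = 2203641.75, rounded up to 2203642; 2,203,642 required, 2,203,774 in favor — approved.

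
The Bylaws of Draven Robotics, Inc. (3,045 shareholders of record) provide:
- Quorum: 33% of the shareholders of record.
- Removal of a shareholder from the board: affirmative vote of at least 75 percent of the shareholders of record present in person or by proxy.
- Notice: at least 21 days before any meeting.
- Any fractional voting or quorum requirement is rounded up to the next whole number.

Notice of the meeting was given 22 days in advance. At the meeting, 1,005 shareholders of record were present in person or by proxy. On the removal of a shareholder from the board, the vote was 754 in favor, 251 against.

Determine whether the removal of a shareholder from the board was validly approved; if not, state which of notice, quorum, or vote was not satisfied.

Valid — all requirements satisfied.

Notice: 22 days given; 21 required. Satisfied.
Quorum: 33% of 3,045 = 1,004.85, rounded up to 1,005; 1,005 present. Satisfied.
Vote: requires three-fourths of those present (1,005); 3/4 of 1005 = 753.75, rounded up to 754, so 754 needed; 754 in favor. Satisfied.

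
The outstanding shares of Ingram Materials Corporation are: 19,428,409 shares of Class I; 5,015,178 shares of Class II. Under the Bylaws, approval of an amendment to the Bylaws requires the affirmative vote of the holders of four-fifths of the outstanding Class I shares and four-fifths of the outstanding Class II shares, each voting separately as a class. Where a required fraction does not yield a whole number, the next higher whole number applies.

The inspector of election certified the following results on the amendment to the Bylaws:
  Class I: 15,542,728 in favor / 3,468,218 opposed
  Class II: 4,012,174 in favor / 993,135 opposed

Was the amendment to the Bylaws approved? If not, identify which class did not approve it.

Class I: 4/5 of 19428409 = 15542727.20, rounded up to 15542728; 15,542,728 required, 15,542,728 in favor — approved.
Class II: 4/5 of 5015178 = 4012142.40, rounded up to 4012143; 4,012,143 required, 4,012,174 in favor — approved.

Approved — every class gave the required vote.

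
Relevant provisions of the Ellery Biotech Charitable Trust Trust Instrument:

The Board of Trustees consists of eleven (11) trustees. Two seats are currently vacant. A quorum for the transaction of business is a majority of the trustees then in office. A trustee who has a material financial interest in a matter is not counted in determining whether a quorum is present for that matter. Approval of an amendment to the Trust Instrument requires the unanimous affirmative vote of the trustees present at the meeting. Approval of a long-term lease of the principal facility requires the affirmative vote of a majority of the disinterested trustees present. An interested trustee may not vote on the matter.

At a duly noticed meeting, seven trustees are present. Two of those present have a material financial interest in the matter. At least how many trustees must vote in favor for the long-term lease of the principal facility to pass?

The long-term lease of the principal facility requires a majority of the disinterested trustees present (7 − 2 = 5).
A majority of 5 is 3.

3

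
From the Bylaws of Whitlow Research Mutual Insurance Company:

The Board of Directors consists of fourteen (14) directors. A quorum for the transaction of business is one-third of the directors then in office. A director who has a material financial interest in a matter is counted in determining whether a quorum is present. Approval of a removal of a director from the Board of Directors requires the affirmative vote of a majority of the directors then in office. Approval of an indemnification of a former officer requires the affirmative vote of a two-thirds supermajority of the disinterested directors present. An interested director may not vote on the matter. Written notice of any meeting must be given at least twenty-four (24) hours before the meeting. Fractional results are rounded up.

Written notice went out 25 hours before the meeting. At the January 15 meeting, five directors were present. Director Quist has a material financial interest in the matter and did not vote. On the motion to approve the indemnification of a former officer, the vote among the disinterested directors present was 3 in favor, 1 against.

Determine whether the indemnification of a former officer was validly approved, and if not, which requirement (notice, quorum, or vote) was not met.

Notice: 25 hours given; 24 required (25 ≥ 24). Satisfied.
Quorum: 5 present (interested directors count toward quorum); quorum is 5. Satisfied.
Vote: the indemnification of a former officer requires two-thirds of the disinterested directors present (5 − 1 = 4). 2/3 of 4 = 2.67, rounded up to 3, so 3 affirmative votes are needed; 3 voted in favor. Satisfied.

Valid — all requirements satisfied.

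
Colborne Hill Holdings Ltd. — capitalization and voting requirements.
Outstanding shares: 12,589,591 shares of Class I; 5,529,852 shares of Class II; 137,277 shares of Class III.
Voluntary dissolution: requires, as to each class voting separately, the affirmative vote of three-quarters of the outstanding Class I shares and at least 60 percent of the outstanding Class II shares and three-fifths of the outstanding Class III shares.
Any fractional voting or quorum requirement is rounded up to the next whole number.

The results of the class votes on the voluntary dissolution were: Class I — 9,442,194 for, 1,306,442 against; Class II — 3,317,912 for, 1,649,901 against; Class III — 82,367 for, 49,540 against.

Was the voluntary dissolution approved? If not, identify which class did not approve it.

Class I: 3/4 of 12589591 = 9442193.25, rounded up to 9442194; 9,442,194 required, 9,442,194 in favor — approved.
Class II: 3/5 of 5529852 = 3317911.20, rounded up to 3317912; 3,317,912 required, 3,317,912 in favor — approved.
Class III: 3/5 of 137277 = 82366.20, rounded up to 82367; 82,367 required, 82,367 in favor — approved.

Approved — every class gave the required vote.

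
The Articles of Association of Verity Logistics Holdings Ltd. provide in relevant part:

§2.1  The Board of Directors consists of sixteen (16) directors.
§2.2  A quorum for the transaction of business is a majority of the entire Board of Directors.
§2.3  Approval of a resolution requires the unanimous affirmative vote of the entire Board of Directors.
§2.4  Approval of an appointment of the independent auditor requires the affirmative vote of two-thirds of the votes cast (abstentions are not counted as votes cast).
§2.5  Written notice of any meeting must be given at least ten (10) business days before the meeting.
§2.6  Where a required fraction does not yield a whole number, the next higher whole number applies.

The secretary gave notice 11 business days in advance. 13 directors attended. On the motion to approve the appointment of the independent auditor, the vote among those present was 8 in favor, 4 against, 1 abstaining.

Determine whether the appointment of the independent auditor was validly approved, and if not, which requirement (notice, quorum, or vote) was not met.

Notice: 11 business days given; 10 required (11 ≥ 10). Satisfied.
Quorum: 13 present; quorum is 9. Satisfied.
Vote: the appointment of the independent auditor requires two-thirds of the votes cast (13 present − 1 abstaining = 12). 2/3 of 12 = 8, so 8 affirmative votes are needed; 8 voted in favor. Satisfied.

Valid — all requirements satisfied.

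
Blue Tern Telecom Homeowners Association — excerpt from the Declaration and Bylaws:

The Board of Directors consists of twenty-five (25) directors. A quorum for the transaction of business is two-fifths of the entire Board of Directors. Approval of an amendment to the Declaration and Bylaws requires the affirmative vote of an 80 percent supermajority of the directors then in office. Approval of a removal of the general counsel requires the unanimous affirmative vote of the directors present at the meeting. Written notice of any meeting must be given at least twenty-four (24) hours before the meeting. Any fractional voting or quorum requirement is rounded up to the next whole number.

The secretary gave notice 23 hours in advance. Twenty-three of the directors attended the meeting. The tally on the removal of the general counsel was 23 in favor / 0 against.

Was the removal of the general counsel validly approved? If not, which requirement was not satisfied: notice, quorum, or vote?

Invalid — notice requirement not satisfied.

Notice: 23 hours given; 24 required (23 < 24). Not satisfied.
Quorum: 23 present; quorum is 10. Satisfied.
Vote: the removal of the general counsel requires the unanimous vote of the directors present (23). Unanimous means all 23, so 23 affirmative votes are needed; 23 voted in favor. Satisfied.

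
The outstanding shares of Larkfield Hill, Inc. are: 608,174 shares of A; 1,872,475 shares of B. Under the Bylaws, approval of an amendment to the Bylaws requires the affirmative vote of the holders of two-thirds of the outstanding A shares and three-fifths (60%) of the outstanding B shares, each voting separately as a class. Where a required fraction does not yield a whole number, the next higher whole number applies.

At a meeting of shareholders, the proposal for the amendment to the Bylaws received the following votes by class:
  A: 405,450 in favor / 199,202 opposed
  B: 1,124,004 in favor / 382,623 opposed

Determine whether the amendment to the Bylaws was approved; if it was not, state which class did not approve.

A: 2/3 of 608174 = 405449.33, rounded up to 405450; 405,450 required, 405,450 in favor — approved.
B: 3/5 of 1872475 = 1123485; 1,123,485 required, 1,124,004 in favor — approved.

Approved — every class gave the required vote.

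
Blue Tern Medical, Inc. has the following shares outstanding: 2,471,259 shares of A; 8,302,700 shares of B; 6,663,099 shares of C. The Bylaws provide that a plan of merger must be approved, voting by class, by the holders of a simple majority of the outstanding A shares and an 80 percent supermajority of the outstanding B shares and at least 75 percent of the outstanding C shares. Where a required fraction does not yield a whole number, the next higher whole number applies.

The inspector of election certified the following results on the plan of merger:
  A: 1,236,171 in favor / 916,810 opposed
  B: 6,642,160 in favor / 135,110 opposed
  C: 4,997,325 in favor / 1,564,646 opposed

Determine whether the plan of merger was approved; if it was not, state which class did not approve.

Approved — every class gave the required vote.

A: a majority of 2471259 is 1235630; 1,235,630 required, 1,236,171 in favor — approved.
B: 4/5 of 8302700 = 6642160; 6,642,160 required, 6,642,160 in favor — approved.
C: 3/4 of 6663099 = 4997324.25, rounded up to 4997325; 4,997,325 required, 4,997,325 in favor — approved.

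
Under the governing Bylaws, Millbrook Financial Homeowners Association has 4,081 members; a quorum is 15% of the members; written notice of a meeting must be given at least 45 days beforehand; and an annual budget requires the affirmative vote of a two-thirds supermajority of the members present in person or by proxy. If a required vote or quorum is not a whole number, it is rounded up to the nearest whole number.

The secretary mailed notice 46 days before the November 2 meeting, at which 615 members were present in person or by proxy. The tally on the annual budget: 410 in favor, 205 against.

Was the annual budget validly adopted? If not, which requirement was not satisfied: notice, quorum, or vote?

Valid — all requirements satisfied.

Notice: 46 days given; 45 required. Satisfied.
Quorum: 15% of 4,081 = 612.15, rounded up to 613; 615 present. Satisfied.
Vote: requires two-thirds of those present (615); 2/3 of 615 = 410, so 410 needed; 410 in favor. Satisfied.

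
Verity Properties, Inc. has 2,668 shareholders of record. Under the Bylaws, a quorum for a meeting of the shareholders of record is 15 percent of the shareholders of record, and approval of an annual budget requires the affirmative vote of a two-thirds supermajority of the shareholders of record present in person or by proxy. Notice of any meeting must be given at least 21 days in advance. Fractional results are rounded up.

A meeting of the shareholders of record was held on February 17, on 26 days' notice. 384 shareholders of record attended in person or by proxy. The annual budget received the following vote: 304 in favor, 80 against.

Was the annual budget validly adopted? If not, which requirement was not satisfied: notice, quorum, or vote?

Invalid — quorum requirement not satisfied.

Notice: 26 days given; 21 required. Satisfied.
Quorum: 15% of 2,668 = 400.20, rounded up to 401; 384 present. Not satisfied.
Vote: requires two-thirds of those present (384); 2/3 of 384 = 256, so 256 needed; 304 in favor. Satisfied.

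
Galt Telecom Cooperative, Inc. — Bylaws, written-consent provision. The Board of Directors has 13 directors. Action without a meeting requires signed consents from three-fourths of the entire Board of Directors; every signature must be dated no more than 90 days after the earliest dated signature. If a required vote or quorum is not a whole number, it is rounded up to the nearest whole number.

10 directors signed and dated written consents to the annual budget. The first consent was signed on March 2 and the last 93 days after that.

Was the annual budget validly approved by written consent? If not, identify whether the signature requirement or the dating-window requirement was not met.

Not effective — dating-window requirement not satisfied.

Signatures required: three-fourths of 13 — 3/4 of 13 = 9.75, rounded up to 10, so 10 needed; 10 signed. Sufficient.
Dating window: the latest signature is 93 days after the earliest; the limit is 90 days. Outside the window.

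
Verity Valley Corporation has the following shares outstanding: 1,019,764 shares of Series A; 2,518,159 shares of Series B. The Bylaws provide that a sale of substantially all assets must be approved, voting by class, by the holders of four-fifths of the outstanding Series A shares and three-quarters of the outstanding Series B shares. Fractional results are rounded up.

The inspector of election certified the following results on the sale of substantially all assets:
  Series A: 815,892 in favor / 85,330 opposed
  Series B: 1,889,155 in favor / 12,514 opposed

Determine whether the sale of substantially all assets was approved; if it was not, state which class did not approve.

Series A: 4/5 of 1019764 = 815811.20, rounded up to 815812; 815,812 required, 815,892 in favor — approved.
Series B: 3/4 of 2518159 = 1888619.25, rounded up to 1888620; 1,888,620 required, 1,889,155 in favor — approved.

Approved — every class gave the required vote.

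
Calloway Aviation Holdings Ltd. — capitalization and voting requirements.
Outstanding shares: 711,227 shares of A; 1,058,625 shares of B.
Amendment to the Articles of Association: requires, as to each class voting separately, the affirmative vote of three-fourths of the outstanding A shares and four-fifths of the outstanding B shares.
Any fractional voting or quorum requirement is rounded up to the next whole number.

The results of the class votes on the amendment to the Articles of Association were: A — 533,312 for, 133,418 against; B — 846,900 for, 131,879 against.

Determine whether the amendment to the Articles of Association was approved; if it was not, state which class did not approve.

A: 3/4 of 711227 = 533420.25, rounded up to 533421; 533,421 required, 533,312 in favor — not approved.
B: 4/5 of 1058625 = 846900; 846,900 required, 846,900 in favor — approved.

Not approved — the A shares did not give the required vote.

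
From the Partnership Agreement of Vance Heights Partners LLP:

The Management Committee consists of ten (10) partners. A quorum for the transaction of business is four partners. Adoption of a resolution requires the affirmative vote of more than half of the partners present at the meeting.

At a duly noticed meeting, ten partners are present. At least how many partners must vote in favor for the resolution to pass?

6

The resolution requires a majority of the partners present (10).
A majority of 10 is 6.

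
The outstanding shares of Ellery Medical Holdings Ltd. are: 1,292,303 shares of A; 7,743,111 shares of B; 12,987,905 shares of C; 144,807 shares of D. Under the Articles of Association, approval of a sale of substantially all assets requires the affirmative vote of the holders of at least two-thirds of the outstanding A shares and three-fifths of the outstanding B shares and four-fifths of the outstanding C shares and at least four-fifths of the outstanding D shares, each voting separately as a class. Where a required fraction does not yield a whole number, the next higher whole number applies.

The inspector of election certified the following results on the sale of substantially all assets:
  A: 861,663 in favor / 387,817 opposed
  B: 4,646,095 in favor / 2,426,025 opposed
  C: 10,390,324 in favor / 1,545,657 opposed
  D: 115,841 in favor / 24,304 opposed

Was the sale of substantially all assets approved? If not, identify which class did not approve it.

A: 2/3 of 1292303 = 861535.33, rounded up to 861536; 861,536 required, 861,663 in favor — approved.
B: 3/5 of 7743111 = 4645866.60, rounded up to 4645867; 4,645,867 required, 4,646,095 in favor — approved.
C: 4/5 of 12987905 = 10390324; 10,390,324 required, 10,390,324 in favor — approved.
D: 4/5 of 144807 = 115845.60, rounded up to 115846; 115,846 required, 115,841 in favor — not approved.

Not approved — the D shares did not give the required vote.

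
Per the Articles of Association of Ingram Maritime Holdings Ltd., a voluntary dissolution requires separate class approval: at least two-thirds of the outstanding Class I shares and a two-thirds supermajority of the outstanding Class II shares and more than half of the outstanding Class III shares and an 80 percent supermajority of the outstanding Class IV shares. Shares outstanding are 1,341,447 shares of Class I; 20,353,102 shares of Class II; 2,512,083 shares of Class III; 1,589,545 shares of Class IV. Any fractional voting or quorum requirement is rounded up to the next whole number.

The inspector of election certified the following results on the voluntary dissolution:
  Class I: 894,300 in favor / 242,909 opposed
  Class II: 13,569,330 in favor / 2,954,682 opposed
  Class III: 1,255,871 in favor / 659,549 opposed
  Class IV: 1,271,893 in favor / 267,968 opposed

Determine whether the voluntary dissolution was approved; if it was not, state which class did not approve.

Class I: 2/3 of 1341447 = 894298; 894,298 required, 894,300 in favor — approved.
Class II: 2/3 of 20353102 = 13568734.67, rounded up to 13568735; 13,568,735 required, 13,569,330 in favor — approved.
Class III: a majority of 2512083 is 1256042; 1,256,042 required, 1,255,871 in favor — not approved.
Class IV: 4/5 of 1589545 = 1271636; 1,271,636 required, 1,271,893 in favor — approved.

Not approved — the Class III shares did not give the required vote.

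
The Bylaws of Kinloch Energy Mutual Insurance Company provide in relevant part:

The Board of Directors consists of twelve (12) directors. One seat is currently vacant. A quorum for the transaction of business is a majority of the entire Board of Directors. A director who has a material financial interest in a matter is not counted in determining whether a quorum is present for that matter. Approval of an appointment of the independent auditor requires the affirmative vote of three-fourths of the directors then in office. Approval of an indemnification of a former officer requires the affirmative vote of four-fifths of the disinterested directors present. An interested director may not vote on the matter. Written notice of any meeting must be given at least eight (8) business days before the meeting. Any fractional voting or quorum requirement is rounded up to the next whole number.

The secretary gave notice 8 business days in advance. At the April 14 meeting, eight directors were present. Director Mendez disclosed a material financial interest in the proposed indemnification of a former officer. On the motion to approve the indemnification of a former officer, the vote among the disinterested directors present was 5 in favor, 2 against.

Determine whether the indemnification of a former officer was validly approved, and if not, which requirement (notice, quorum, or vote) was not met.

Notice: 8 business days given; 8 required (8 ≥ 8). Satisfied.
Quorum: 8 present, but the 1 interested director does not count, leaving 7. Quorum is 7. Satisfied.
Vote: the indemnification of a former officer requires four-fifths of the disinterested directors present (8 − 1 = 7). 4/5 of 7 = 5.60, rounded up to 6, so 6 affirmative votes are needed; 5 voted in favor. Not satisfied.

Invalid — vote requirement not satisfied.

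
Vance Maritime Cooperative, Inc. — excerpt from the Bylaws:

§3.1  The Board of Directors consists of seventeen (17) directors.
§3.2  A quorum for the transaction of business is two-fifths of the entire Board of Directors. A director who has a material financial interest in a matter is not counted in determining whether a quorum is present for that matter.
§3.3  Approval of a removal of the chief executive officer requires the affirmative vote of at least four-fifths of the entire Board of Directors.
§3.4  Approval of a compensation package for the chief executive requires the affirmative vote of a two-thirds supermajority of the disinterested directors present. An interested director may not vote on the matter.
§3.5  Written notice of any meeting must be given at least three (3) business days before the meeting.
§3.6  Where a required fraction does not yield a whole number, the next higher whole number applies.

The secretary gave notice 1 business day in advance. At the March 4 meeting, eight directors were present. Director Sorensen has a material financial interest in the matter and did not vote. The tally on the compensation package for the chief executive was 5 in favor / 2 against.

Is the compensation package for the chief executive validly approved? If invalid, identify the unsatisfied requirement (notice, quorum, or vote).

Invalid — notice requirement not satisfied.

Notice: 1 business day given; 3 required (1 < 3). Not satisfied.
Quorum: 8 present, but the 1 interested director does not count, leaving 7. Quorum is 7. Satisfied.
Vote: the compensation package for the chief executive requires two-thirds of the disinterested directors present (8 − 1 = 7). 2/3 of 7 = 4.67, rounded up to 5, so 5 affirmative votes are needed; 5 voted in favor. Satisfied.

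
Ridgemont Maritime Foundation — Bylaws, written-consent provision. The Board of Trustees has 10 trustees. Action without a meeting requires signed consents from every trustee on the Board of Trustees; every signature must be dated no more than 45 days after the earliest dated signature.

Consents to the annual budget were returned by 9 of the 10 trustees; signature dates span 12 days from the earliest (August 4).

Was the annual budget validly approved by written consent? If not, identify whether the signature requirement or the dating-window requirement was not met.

Not effective — insufficient signatures.

Signatures required: every one of 10 — unanimous means all 10, so 10 needed; 9 signed. Insufficient.
Dating window: the latest signature is 12 days after the earliest; the limit is 45 days. Within the window.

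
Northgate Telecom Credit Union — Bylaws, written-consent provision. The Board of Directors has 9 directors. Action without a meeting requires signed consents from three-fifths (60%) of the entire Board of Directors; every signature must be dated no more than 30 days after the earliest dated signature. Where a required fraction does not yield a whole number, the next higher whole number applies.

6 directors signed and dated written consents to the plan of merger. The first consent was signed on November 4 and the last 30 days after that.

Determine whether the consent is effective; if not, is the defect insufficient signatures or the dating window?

Effective — both the signature and dating-window requirements are satisfied.

Signatures required: three-fifths (60%) of 9 — 3/5 of 9 = 5.40, rounded up to 6, so 6 needed; 6 signed. Sufficient.
Dating window: the latest signature is 30 days after the earliest; the limit is 30 days. Within the window.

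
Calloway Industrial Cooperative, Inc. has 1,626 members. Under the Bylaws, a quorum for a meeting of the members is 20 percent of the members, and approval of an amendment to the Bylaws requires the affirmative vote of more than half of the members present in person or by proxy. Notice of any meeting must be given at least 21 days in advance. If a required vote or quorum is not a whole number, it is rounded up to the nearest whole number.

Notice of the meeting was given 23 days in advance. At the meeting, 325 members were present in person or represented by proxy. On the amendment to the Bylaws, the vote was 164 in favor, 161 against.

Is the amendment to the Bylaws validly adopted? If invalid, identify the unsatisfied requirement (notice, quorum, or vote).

Invalid — quorum requirement not satisfied.

Notice: 23 days given; 21 required. Satisfied.
Quorum: 20% of 1,626 = 325.20, rounded up to 326; 325 present. Not satisfied.
Vote: requires a majority of those present (325); a majority of 325 is 163, so 163 needed; 164 in favor. Satisfied.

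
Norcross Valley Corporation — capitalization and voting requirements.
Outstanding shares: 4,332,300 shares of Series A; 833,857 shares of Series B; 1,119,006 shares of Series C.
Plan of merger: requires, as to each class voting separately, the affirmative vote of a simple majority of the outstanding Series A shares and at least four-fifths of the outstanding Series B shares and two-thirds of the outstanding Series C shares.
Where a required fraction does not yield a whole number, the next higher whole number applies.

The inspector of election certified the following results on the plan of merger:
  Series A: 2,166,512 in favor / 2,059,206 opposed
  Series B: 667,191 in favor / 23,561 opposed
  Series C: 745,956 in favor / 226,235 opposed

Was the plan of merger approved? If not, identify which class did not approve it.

Not approved — the Series C shares did not give the required vote.

Series A: a majority of 4332300 is 2166151; 2,166,151 required, 2,166,512 in favor — approved.
Series B: 4/5 of 833857 = 667085.60, rounded up to 667086; 667,086 required, 667,191 in favor — approved.
Series C: 2/3 of 1119006 = 746004; 746,004 required, 745,956 in favor — not approved.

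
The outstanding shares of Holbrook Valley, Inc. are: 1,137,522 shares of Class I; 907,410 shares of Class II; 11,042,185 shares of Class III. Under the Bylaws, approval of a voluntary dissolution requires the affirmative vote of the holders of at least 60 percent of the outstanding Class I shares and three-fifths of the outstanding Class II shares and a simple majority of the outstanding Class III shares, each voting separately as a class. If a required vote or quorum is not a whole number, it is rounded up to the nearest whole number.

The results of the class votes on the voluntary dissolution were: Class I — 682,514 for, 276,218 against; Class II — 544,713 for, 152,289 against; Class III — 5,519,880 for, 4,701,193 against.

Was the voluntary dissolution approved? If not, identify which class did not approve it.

Class I: 3/5 of 1137522 = 682513.20, rounded up to 682514; 682,514 required, 682,514 in favor — approved.
Class II: 3/5 of 907410 = 544446; 544,446 required, 544,713 in favor — approved.
Class III: a majority of 11042185 is 5521093; 5,521,093 required, 5,519,880 in favor — not approved.

Not approved — the Class III shares did not give the required vote.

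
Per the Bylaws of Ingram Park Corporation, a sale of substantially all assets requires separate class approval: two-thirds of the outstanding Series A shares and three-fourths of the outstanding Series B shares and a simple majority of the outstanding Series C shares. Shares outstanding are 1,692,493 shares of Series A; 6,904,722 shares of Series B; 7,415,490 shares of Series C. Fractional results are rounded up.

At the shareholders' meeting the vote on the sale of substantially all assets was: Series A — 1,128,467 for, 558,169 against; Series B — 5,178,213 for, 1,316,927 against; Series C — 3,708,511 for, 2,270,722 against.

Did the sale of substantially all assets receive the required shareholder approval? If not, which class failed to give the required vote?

Series A: 2/3 of 1692493 = 1128328.67, rounded up to 1128329; 1,128,329 required, 1,128,467 in favor — approved.
Series B: 3/4 of 6904722 = 5178541.50, rounded up to 5178542; 5,178,542 required, 5,178,213 in favor — not approved.
Series C: a majority of 7415490 is 3707746; 3,707,746 required, 3,708,511 in favor — approved.

Not approved — the Series B shares did not give the required vote.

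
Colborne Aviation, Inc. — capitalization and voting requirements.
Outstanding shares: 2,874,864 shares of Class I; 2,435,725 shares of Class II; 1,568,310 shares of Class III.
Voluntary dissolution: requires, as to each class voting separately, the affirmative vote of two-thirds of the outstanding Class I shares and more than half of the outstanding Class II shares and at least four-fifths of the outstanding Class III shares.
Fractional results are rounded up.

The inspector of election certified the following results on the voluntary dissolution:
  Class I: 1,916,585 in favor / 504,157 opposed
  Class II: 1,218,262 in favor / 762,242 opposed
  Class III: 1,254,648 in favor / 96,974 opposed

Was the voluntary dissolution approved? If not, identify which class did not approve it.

Class I: 2/3 of 2874864 = 1916576; 1,916,576 required, 1,916,585 in favor — approved.
Class II: a majority of 2435725 is 1217863; 1,217,863 required, 1,218,262 in favor — approved.
Class III: 4/5 of 1568310 = 1254648; 1,254,648 required, 1,254,648 in favor — approved.

Approved — every class gave the required vote.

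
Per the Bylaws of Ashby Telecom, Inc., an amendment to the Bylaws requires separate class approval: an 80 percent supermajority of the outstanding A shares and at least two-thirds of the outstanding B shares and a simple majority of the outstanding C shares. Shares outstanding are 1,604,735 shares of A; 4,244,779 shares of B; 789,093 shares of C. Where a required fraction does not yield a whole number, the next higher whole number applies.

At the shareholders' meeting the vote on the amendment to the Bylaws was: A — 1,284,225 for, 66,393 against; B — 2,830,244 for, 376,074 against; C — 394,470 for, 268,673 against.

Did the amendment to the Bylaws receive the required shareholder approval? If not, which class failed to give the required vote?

A: 4/5 of 1604735 = 1283788; 1,283,788 required, 1,284,225 in favor — approved.
B: 2/3 of 4244779 = 2829852.67, rounded up to 2829853; 2,829,853 required, 2,830,244 in favor — approved.
C: a majority of 789093 is 394547; 394,547 required, 394,470 in favor — not approved.

Not approved — the C shares did not give the required vote.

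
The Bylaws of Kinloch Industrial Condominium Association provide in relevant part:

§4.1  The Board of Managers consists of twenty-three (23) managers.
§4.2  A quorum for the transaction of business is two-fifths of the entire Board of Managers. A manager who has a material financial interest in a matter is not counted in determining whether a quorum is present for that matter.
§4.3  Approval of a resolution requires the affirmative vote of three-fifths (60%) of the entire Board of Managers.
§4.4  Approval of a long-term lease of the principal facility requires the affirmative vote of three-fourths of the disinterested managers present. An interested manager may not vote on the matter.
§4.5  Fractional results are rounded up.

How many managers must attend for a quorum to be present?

10

2/5 of 23 = 9.20, rounded up to 10.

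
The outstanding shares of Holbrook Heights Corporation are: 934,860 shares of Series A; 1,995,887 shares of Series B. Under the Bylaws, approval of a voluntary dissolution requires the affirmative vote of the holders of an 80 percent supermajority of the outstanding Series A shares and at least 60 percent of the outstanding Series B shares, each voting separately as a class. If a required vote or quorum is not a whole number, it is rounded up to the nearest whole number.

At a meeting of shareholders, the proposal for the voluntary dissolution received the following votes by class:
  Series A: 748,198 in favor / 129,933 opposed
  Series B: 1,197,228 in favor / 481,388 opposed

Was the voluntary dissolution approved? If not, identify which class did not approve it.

Not approved — the Series B shares did not give the required vote.

Series A: 4/5 of 934860 = 747888; 747,888 required, 748,198 in favor — approved.
Series B: 3/5 of 1995887 = 1197532.20, rounded up to 1197533; 1,197,533 required, 1,197,228 in favor — not approved.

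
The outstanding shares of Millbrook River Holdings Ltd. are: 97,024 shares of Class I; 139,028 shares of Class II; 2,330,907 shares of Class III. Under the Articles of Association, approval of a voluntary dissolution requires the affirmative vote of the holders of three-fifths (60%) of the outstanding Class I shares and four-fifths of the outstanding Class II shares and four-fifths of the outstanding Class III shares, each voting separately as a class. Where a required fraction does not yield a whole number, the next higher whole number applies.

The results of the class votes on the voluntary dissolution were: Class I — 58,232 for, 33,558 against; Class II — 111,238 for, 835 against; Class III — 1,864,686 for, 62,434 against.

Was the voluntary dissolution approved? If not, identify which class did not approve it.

Class I: 3/5 of 97024 = 58214.40, rounded up to 58215; 58,215 required, 58,232 in favor — approved.
Class II: 4/5 of 139028 = 111222.40, rounded up to 111223; 111,223 required, 111,238 in favor — approved.
Class III: 4/5 of 2330907 = 1864725.60, rounded up to 1864726; 1,864,726 required, 1,864,686 in favor — not approved.

Not approved — the Class III shares did not give the required vote.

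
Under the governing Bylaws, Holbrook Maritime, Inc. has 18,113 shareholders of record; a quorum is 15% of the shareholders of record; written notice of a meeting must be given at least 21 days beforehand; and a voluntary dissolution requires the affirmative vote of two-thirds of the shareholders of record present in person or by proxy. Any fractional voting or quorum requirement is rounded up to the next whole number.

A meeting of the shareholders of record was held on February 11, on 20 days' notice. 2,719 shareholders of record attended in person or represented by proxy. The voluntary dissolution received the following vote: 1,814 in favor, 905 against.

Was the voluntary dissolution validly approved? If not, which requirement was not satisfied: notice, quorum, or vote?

Invalid — notice requirement not satisfied.

Notice: 20 days given; 21 required. Not satisfied.
Quorum: 15% of 18,113 = 2,716.95, rounded up to 2,717; 2,719 present. Satisfied.
Vote: requires two-thirds of those present (2,719); 2/3 of 2719 = 1812.67, rounded up to 1813, so 1,813 needed; 1,814 in favor. Satisfied.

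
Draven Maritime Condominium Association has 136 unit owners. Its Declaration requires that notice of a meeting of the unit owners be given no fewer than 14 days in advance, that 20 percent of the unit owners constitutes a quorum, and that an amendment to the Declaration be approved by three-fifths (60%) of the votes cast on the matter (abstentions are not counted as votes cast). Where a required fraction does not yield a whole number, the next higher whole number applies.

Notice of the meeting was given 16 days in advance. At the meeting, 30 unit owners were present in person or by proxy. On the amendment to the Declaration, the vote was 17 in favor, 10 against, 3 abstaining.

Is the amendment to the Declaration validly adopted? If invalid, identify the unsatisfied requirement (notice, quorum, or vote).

Notice: 16 days given; 14 required. Satisfied.
Quorum: 20% of 136 = 27.20, rounded up to 28; 30 present. Satisfied.
Vote: requires three-fifths of the votes cast (30 − 3 abstaining = 27); 3/5 of 27 = 16.20, rounded up to 17, so 17 needed; 17 in favor. Satisfied.

Valid — all requirements satisfied.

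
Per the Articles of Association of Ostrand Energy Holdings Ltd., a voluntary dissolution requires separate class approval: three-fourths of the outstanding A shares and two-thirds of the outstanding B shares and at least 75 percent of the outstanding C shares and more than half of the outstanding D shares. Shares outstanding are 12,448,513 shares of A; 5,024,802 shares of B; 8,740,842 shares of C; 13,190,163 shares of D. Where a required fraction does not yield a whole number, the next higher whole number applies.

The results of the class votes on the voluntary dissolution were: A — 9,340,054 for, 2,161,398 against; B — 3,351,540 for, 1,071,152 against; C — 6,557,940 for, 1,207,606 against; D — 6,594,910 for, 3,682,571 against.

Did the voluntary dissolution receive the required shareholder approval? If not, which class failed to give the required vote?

A: 3/4 of 12448513 = 9336384.75, rounded up to 9336385; 9,336,385 required, 9,340,054 in favor — approved.
B: 2/3 of 5024802 = 3349868; 3,349,868 required, 3,351,540 in favor — approved.
C: 3/4 of 8740842 = 6555631.50, rounded up to 6555632; 6,555,632 required, 6,557,940 in favor — approved.
D: a majority of 13190163 is 6595082; 6,595,082 required, 6,594,910 in favor — not approved.

Not approved — the D shares did not give the required vote.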